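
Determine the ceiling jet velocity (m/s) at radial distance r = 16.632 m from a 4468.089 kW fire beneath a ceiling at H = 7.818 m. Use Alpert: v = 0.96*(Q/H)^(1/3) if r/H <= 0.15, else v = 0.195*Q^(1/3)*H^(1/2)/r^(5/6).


r/H = 16.632 / 7.818 = 2.1274
r/H > 0.15, so v = 0.195*Q^(1/3)*H^(1/2)/r^(5/6)
Q^(1/3) = 16.471
H^(1/2) = 2.7961
r^(5/6) = 10.410
v = 0.195 * 16.471 * 2.7961 / 10.410 = 0.86265 m/s

0.86265 m/s


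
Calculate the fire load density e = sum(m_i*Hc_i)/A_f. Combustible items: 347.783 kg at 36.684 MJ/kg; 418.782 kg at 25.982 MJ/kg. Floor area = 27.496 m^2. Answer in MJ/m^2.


Total energy = 347.783*36.684 + 418.782*25.982
= 12758.07 + 10880.79
= 23638.87 MJ
e = 23638.87 / 27.496 = 859.72 MJ/m^2

859.72 MJ/m^2


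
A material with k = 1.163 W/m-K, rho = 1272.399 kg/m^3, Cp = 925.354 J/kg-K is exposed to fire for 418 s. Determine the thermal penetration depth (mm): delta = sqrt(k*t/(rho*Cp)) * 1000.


alpha = 1.163 / (1272.399 * 925.354) = 9.8775e-07 m^2/s
alpha * t = 0.00041288
delta = sqrt(0.00041288) * 1000 = 20.319 mm

20.319 mm


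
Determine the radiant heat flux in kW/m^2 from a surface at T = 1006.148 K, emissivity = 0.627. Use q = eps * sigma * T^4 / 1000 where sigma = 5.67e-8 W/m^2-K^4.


T^4 = 1.0248e+12
q = 0.627 * 5.67e-8 * 1.0248e+12 / 1000 = 36.433 kW/m^2

36.433 kW/m^2


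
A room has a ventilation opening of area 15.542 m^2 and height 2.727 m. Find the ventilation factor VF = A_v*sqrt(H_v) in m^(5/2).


sqrt(H_v) = 1.6514
VF = 15.542 * 1.6514 = 25.665 m^(5/2)

25.665 m^(5/2)


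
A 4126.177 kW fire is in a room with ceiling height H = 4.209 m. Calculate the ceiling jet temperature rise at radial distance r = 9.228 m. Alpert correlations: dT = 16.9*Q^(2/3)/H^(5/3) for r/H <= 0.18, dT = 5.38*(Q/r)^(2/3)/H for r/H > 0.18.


r/H = 9.228 / 4.209 = 2.1924
r/H > 0.18, so dT = 5.38*(Q/r)^(2/3)/H
Q/r = 447.14
(Q/r)^(2/3) = 58.474
dT = 5.38 * 58.474 / 4.209 = 74.742 K

74.742 K


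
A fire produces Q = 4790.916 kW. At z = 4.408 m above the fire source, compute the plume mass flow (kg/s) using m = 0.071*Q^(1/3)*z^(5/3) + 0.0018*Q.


Q^(1/3) = 16.858
z^(5/3) = 11.850
First term = 0.071 * 16.858 * 11.850 = 14.184
Second term = 0.0018 * 4790.916 = 8.6236
m = 22.808 kg/s

22.808 kg/s


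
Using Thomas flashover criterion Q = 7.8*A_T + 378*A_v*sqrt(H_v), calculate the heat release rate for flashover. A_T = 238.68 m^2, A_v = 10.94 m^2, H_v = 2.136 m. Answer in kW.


7.8*A_T = 1861.704
sqrt(H_v) = 1.4615
378*A_v*sqrt(H_v) = 6043.8
Q = 1861.704 + 6043.8 = 7905.5 kW

7905.5 kW


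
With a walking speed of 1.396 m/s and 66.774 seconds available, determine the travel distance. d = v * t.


d = 1.396 * 66.774 = 93.217 m

93.217 m


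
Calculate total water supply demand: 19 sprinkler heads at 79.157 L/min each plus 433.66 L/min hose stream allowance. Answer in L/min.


Sprinkler demand = 19 * 79.157 = 1503.983 L/min
Total = 1503.983 + 433.66 = 1937.643 L/min

1937.643 L/min


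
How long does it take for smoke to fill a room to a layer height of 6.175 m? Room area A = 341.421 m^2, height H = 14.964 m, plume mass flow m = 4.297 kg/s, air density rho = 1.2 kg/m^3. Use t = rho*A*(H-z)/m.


H - z = 8.789 m
t = 1.2 * 341.421 * 8.789 / 4.297 = 838.00 s

838.00 s


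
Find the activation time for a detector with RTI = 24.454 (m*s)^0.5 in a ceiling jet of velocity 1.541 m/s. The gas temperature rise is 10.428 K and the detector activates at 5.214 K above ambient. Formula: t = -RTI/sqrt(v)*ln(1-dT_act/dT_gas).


dT_act/dT_gas = 0.5
ln(1 - 0.5) = -0.69315
t = -24.454 / sqrt(1.541) * -0.69315 = 13.654 s

13.654 s


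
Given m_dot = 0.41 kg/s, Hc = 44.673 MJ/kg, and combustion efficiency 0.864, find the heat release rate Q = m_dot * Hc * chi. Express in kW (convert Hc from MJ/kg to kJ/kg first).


Hc = 44.673 MJ/kg = 44.673 * 1000 kJ/kg = 44673 kJ/kg
Q = 0.41 kg/s * 44673 kJ/kg * 0.864 = 15825 kW

15825 kW


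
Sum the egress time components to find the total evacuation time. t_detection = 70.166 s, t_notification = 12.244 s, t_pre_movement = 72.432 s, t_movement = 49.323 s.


Total = 70.166 + 12.244 + 72.432 + 49.323 = 204.165 s

204.165 s


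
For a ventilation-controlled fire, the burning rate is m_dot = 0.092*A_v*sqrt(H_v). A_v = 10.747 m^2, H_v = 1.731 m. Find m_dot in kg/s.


sqrt(H_v) = 1.3157
m_dot = 0.092 * 10.747 * 1.3157 = 1.3008 kg/s

1.3008 kg/s


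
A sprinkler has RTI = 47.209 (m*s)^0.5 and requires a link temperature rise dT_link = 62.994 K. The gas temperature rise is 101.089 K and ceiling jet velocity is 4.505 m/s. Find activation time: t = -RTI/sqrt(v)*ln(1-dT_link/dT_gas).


dT_link/dT_gas = 0.62315
ln(1 - 0.62315) = -0.97592
t = -47.209 / sqrt(4.505) * -0.97592 = 21.707 s

21.707 s


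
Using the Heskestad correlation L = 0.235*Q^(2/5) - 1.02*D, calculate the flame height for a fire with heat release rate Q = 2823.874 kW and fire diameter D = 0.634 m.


Q^(2/5) = 24.007
0.235 * Q^(2/5) = 5.6416
1.02 * D = 0.64668
L = 4.9950 m

4.9950 m


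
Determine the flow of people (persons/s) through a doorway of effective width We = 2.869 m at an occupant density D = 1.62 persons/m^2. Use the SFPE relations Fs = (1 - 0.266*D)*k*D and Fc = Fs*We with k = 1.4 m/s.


1 - 0.266*D = 1 - 0.266*1.62 = 0.56908
Fs = 0.56908 * 1.4 * 1.62 = 1.2907 persons/(s*m)
Fc = 1.2907 * 2.869 = 3.7029 persons/s

3.7029 persons/s


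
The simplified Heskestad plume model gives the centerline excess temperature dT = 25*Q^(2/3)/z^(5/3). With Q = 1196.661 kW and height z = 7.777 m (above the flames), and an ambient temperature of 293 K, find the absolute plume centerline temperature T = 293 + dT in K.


Q^(2/3) = 112.71
z^(5/3) = 30.527
dT = 25 * 112.71 / 30.527 = 92.307 K
T = 293 + 92.307 = 385.31 K

385.31 K


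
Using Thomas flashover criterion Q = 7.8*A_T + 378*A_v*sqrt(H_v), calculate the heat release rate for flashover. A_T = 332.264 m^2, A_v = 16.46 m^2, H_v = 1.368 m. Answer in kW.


7.8*A_T = 2591.7
sqrt(H_v) = 1.1696
378*A_v*sqrt(H_v) = 7277.2
Q = 2591.7 + 7277.2 = 9868.9 kW

9868.9 kW


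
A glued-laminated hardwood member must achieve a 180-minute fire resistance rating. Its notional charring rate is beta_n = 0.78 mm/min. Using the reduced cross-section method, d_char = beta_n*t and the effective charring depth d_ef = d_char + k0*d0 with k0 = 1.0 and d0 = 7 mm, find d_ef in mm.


d_char = 0.78 * 180 = 140.4 mm
d_ef = 140.4 + 1.0*7 = 147.4 mm

147.4 mm


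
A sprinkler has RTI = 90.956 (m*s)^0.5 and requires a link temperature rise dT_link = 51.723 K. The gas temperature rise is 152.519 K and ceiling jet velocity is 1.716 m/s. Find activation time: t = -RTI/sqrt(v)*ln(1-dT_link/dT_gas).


dT_link/dT_gas = 0.33912
ln(1 - 0.33912) = -0.41419
t = -90.956 / sqrt(1.716) * -0.41419 = 28.759 s

28.759 s


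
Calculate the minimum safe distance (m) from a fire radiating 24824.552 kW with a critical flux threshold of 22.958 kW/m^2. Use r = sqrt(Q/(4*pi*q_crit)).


4*pi*q_crit = 288.50
Q/(4*pi*q_crit) = 86.047
r = sqrt(86.047) = 9.2762 m

9.2762 m


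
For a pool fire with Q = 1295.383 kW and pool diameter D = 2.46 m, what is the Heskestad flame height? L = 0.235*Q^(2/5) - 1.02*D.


Q^(2/5) = 17.578
0.235 * Q^(2/5) = 4.1307
1.02 * D = 2.5092
L = 1.6215 m

1.6215 m


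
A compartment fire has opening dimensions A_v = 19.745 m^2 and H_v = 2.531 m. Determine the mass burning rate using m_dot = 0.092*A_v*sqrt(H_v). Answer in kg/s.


sqrt(H_v) = 1.5909
m_dot = 0.092 * 19.745 * 1.5909 = 2.8900 kg/s

2.8900 kg/s


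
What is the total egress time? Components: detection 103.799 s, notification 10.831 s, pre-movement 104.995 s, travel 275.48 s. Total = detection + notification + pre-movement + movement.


Total = 103.799 + 10.831 + 104.995 + 275.48 = 495.105 s

495.105 s


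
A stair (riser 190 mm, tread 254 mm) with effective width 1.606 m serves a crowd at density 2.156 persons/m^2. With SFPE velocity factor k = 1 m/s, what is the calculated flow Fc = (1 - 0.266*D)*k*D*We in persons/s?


1 - 0.266*D = 1 - 0.266*2.156 = 0.42650
Fs = 0.42650 * 1 * 2.156 = 0.91954 persons/(s*m)
Fc = 0.91954 * 1.606 = 1.4768 persons/s

1.4768 persons/s


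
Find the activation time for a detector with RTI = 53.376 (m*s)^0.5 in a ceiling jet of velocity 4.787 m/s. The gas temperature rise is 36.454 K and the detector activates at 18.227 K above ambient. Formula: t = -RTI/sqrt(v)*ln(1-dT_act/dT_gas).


dT_act/dT_gas = 0.5
ln(1 - 0.5) = -0.69315
t = -53.376 / sqrt(4.787) * -0.69315 = 16.910 s

16.910 s


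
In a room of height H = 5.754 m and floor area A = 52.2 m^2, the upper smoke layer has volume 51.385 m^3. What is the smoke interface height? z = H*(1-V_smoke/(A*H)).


V/(A*H) = 0.17108
1 - 0.17108 = 0.82892
z = 5.754 * 0.82892 = 4.7696 m

4.7696 m


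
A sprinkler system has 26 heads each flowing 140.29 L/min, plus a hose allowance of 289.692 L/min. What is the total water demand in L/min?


Sprinkler demand = 26 * 140.29 = 3647.54 L/min
Total = 3647.54 + 289.692 = 3937.232 L/min

3937.232 L/min


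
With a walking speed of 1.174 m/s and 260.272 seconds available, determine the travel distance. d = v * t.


d = 1.174 * 260.272 = 305.56 m

305.56 m


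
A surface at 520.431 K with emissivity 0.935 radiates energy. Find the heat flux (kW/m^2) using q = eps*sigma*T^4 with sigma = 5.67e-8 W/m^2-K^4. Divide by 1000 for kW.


T^4 = 7.3359e+10
q = 0.935 * 5.67e-8 * 7.3359e+10 / 1000 = 3.8891 kW/m^2

3.8891 kW/m^2


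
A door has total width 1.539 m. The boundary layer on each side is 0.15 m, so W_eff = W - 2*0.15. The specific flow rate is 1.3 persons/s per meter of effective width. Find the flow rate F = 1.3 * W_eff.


W_eff = 1.539 - 0.30 = 1.239 m
F = 1.3 * 1.239 = 1.6107 persons/s

1.6107 persons/s


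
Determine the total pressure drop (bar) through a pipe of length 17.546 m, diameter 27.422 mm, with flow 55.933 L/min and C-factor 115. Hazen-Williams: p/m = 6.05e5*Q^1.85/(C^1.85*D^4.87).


Q^1.85 = 1710.7
C^1.85 = 6490.7
D^4.87 = 1.0082e+07
p/m = 0.015816 bar/m
p_total = 0.015816 * 17.546 = 0.27751 bar

0.27751 bar


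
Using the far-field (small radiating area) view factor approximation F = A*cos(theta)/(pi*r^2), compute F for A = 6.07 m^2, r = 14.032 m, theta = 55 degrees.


cos(55 deg) = 0.57358
pi*r^2 = 618.57
F = 6.07 * 0.57358 / 618.57 = 0.0056285

0.0056285


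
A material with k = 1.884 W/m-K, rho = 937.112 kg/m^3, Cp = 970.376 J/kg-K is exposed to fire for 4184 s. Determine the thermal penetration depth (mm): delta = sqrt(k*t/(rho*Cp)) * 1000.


alpha = 1.884 / (937.112 * 970.376) = 2.0718e-06 m^2/s
alpha * t = 0.0086684
delta = sqrt(0.0086684) * 1000 = 93.104 mm

93.104 mm


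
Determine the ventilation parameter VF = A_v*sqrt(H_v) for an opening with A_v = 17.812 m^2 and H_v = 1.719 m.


sqrt(H_v) = 1.3111
VF = 17.812 * 1.3111 = 23.353 m^(5/2)

23.353 m^(5/2)


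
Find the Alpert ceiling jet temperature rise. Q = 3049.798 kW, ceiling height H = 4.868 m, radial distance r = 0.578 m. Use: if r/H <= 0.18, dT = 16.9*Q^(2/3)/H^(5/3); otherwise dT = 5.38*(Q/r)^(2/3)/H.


r/H = 0.578 / 4.868 = 0.11873
r/H <= 0.18, so dT = 16.9*Q^(2/3)/H^(5/3)
Q^(2/3) = 210.30
H^(5/3) = 13.982
dT = 16.9 * 210.30 / 13.982 = 254.18 K

254.18 K


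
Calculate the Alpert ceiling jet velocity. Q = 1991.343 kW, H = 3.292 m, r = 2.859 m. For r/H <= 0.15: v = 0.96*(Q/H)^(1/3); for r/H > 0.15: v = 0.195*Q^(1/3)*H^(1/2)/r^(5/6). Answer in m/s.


r/H = 2.859 / 3.292 = 0.86847
r/H > 0.15, so v = 0.195*Q^(1/3)*H^(1/2)/r^(5/6)
Q^(1/3) = 12.581
H^(1/2) = 1.8144
r^(5/6) = 2.3998
v = 0.195 * 12.581 * 1.8144 / 2.3998 = 1.8548 m/s

1.8548 m/s


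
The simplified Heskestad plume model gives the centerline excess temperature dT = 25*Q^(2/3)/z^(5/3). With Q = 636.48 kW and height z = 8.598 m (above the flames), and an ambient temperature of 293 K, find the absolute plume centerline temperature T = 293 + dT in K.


Q^(2/3) = 73.993
z^(5/3) = 36.085
dT = 25 * 73.993 / 36.085 = 51.263 K
T = 293 + 51.263 = 344.26 K

344.26 K


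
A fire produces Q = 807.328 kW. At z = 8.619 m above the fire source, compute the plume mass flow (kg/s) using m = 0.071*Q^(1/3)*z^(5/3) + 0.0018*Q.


Q^(1/3) = 9.3114
z^(5/3) = 36.232
First term = 0.071 * 9.3114 * 36.232 = 23.954
Second term = 0.0018 * 807.328 = 1.4532
m = 25.407 kg/s

25.407 kg/s


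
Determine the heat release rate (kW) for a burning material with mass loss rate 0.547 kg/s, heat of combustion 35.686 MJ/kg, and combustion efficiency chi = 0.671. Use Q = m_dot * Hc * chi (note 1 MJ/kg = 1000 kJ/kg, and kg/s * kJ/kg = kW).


Hc = 35.686 MJ/kg = 35.686 * 1000 kJ/kg = 35686 kJ/kg
Q = 0.547 kg/s * 35686 kJ/kg * 0.671 = 13098 kW

13098 kW


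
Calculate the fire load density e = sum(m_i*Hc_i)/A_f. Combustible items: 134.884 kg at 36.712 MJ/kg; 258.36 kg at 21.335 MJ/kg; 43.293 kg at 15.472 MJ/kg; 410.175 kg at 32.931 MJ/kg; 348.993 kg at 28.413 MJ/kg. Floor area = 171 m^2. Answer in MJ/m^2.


Total energy = 134.884*36.712 + 258.36*21.335 + 43.293*15.472 + 410.175*32.931 + 348.993*28.413
= 4951.861 + 5512.111 + 669.8293 + 13507.47 + 9915.938
= 34557.21 MJ
e = 34557.21 / 171 = 202.09 MJ/m^2

202.09 MJ/m^2


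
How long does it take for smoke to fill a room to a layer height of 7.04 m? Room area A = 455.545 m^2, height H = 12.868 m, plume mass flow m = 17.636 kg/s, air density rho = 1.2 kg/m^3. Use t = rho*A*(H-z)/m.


H - z = 5.828 m
t = 1.2 * 455.545 * 5.828 / 17.636 = 180.65 s

180.65 s


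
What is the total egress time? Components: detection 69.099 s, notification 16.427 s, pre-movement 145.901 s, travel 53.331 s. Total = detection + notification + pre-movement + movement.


Total = 69.099 + 16.427 + 145.901 + 53.331 = 284.758 s

284.758 s


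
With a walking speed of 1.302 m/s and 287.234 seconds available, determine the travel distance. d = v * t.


d = 1.302 * 287.234 = 373.98 m

373.98 m


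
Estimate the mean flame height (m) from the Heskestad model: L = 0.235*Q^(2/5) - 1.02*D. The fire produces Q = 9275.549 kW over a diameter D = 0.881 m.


Q^(2/5) = 38.631
0.235 * Q^(2/5) = 9.0783
1.02 * D = 0.89862
L = 8.1797 m

8.1797 m


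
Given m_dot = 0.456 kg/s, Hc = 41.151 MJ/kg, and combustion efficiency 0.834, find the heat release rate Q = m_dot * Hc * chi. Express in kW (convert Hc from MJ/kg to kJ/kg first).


Hc = 41.151 MJ/kg = 41.151 * 1000 kJ/kg = 41151 kJ/kg
Q = 0.456 kg/s * 41151 kJ/kg * 0.834 = 15650 kW

15650 kW


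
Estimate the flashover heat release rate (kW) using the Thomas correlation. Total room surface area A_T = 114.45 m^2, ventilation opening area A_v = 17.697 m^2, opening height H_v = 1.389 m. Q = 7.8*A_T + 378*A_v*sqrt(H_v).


7.8*A_T = 892.71
sqrt(H_v) = 1.1786
378*A_v*sqrt(H_v) = 7883.9
Q = 892.71 + 7883.9 = 8776.6 kW

8776.6 kW


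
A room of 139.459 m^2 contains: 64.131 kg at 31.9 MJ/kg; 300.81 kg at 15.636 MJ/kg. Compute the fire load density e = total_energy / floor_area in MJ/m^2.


Total energy = 64.131*31.9 + 300.81*15.636
= 2045.779 + 4703.465
= 6749.244 MJ
e = 6749.244 / 139.459 = 48.396 MJ/m^2

48.396 MJ/m^2


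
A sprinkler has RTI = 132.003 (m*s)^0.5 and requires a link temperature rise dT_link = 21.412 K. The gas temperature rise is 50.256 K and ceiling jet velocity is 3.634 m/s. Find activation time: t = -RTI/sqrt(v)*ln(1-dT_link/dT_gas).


dT_link/dT_gas = 0.42606
ln(1 - 0.42606) = -0.55523
t = -132.003 / sqrt(3.634) * -0.55523 = 38.447 s

38.447 s


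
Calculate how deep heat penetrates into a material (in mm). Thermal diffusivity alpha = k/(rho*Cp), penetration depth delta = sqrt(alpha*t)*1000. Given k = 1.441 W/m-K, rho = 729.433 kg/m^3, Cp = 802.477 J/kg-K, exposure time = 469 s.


alpha = 1.441 / (729.433 * 802.477) = 2.4618e-06 m^2/s
alpha * t = 0.0011546
delta = sqrt(0.0011546) * 1000 = 33.979 mm

33.979 mm


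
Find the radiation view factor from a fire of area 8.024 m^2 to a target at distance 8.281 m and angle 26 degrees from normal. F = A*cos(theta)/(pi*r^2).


cos(26 deg) = 0.89879
pi*r^2 = 215.43
F = 8.024 * 0.89879 / 215.43 = 0.033476

0.033476


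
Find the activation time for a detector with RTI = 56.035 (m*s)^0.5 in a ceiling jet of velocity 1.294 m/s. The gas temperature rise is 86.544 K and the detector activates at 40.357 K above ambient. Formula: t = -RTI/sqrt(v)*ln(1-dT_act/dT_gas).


dT_act/dT_gas = 0.46632
ln(1 - 0.46632) = -0.62795
t = -56.035 / sqrt(1.294) * -0.62795 = 30.933 s

30.933 s


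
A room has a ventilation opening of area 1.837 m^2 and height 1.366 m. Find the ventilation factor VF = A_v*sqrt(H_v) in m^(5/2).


sqrt(H_v) = 1.1688
VF = 1.837 * 1.1688 = 2.1470 m^(5/2)

2.1470 m^(5/2)


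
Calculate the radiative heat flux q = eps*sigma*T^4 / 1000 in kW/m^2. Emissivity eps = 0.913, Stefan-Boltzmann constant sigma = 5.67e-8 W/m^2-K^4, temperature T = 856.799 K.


T^4 = 5.3891e+11
q = 0.913 * 5.67e-8 * 5.3891e+11 / 1000 = 27.898 kW/m^2

27.898 kW/m^2


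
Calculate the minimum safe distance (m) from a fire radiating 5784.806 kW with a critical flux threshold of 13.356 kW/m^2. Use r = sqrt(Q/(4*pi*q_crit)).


4*pi*q_crit = 167.84
Q/(4*pi*q_crit) = 34.467
r = sqrt(34.467) = 5.8709 m

5.8709 m


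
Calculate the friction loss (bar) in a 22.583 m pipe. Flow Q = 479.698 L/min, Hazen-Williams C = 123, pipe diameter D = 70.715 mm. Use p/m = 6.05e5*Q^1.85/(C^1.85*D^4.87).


Q^1.85 = 91157
C^1.85 = 7350.6
D^4.87 = 1.0165e+09
p/m = 0.0073807 bar/m
p_total = 0.0073807 * 22.583 = 0.16668 bar

0.16668 bar


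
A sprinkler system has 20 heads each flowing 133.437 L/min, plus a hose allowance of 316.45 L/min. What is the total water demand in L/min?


Sprinkler demand = 20 * 133.437 = 2668.74 L/min
Total = 2668.74 + 316.45 = 2985.19 L/min

2985.19 L/min


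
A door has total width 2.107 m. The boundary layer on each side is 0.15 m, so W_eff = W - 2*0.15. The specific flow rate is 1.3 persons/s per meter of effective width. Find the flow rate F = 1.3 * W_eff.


W_eff = 2.107 - 0.30 = 1.807 m
F = 1.3 * 1.807 = 2.3491 persons/s

2.3491 persons/s


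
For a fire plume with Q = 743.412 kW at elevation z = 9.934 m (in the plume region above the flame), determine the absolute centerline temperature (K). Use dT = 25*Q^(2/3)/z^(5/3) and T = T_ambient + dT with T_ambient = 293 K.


Q^(2/3) = 82.064
z^(5/3) = 45.906
dT = 25 * 82.064 / 45.906 = 44.691 K
T = 293 + 44.691 = 337.69 K

337.69 K


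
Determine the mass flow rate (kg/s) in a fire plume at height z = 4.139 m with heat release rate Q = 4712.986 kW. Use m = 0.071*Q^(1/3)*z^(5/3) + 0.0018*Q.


Q^(1/3) = 16.766
z^(5/3) = 10.670
First term = 0.071 * 16.766 * 10.670 = 12.701
Second term = 0.0018 * 4712.986 = 8.4834
m = 21.185 kg/s

21.185 kg/s


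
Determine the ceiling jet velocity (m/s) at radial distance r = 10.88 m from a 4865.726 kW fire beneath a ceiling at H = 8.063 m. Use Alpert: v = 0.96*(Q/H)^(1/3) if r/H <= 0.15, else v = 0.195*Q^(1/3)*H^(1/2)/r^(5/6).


r/H = 10.88 / 8.063 = 1.3494
r/H > 0.15, so v = 0.195*Q^(1/3)*H^(1/2)/r^(5/6)
Q^(1/3) = 16.945
H^(1/2) = 2.8395
r^(5/6) = 7.3090
v = 0.195 * 16.945 * 2.8395 / 7.3090 = 1.2837 m/s

1.2837 m/s


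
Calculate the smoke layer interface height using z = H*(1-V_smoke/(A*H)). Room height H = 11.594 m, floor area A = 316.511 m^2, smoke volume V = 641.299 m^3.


V/(A*H) = 0.17476
1 - 0.17476 = 0.82524
z = 11.594 * 0.82524 = 9.5678 m

9.5678 m


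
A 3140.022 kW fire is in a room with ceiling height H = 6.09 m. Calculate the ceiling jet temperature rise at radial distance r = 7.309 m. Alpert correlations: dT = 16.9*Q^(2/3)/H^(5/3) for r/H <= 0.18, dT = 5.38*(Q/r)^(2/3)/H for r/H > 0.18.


r/H = 7.309 / 6.09 = 1.2002
r/H > 0.18, so dT = 5.38*(Q/r)^(2/3)/H
Q/r = 429.61
(Q/r)^(2/3) = 56.936
dT = 5.38 * 56.936 / 6.09 = 50.298 K

50.298 K


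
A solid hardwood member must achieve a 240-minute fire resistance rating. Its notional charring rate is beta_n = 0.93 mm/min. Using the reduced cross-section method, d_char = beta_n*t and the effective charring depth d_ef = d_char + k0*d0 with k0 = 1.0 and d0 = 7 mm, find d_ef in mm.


d_char = 0.93 * 240 = 223.2 mm
d_ef = 223.2 + 1.0*7 = 230.2 mm

230.2 mm


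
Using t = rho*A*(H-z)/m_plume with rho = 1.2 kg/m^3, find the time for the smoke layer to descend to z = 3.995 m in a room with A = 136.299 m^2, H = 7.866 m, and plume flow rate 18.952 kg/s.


H - z = 3.871 m
t = 1.2 * 136.299 * 3.871 / 18.952 = 33.407 s

33.407 s


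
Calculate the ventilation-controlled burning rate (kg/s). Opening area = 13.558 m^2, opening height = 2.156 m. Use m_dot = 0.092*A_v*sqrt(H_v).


sqrt(H_v) = 1.4683
m_dot = 0.092 * 13.558 * 1.4683 = 1.8315 kg/s

1.8315 kg/s


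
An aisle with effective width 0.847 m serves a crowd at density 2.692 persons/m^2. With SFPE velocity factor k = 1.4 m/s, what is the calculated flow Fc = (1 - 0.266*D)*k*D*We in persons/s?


1 - 0.266*D = 1 - 0.266*2.692 = 0.28393
Fs = 0.28393 * 1.4 * 2.692 = 1.0701 persons/(s*m)
Fc = 1.0701 * 0.847 = 0.90635 persons/s

0.90635 persons/s


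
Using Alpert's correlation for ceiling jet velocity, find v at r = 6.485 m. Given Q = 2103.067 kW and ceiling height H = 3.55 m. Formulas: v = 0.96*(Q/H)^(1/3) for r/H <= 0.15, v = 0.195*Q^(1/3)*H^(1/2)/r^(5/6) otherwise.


r/H = 6.485 / 3.55 = 1.8268
r/H > 0.15, so v = 0.195*Q^(1/3)*H^(1/2)/r^(5/6)
Q^(1/3) = 12.812
H^(1/2) = 1.8841
r^(5/6) = 4.7489
v = 0.195 * 12.812 * 1.8841 / 4.7489 = 0.99123 m/s

0.99123 m/s


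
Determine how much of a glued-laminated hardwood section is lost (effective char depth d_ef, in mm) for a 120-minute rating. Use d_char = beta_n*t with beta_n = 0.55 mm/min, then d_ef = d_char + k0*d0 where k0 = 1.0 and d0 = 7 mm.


d_char = 0.55 * 120 = 66 mm
d_ef = 66 + 1.0*7 = 73 mm

73 mm


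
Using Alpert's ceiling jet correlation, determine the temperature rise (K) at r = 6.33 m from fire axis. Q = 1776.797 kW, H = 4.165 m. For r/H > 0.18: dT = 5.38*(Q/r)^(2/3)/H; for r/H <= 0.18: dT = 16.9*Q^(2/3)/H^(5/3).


r/H = 6.33 / 4.165 = 1.5198
r/H > 0.18, so dT = 5.38*(Q/r)^(2/3)/H
Q/r = 280.69
(Q/r)^(2/3) = 42.870
dT = 5.38 * 42.870 / 4.165 = 55.376 K

55.376 K


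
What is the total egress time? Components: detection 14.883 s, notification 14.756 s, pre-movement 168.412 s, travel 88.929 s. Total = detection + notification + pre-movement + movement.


Total = 14.883 + 14.756 + 168.412 + 88.929 = 286.98 s

286.98 s


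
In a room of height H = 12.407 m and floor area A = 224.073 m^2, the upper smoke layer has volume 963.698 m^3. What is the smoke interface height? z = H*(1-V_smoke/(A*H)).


V/(A*H) = 0.34664
1 - 0.34664 = 0.65336
z = 12.407 * 0.65336 = 8.1062 m

8.1062 m


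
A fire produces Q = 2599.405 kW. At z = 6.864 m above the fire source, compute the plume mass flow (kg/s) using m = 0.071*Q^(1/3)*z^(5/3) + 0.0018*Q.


Q^(1/3) = 13.750
z^(5/3) = 24.791
First term = 0.071 * 13.750 * 24.791 = 24.202
Second term = 0.0018 * 2599.405 = 4.6789
m = 28.881 kg/s

28.881 kg/s


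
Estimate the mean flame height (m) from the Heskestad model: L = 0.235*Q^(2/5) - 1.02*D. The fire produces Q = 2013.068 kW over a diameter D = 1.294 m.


Q^(2/5) = 20.967
0.235 * Q^(2/5) = 4.9273
1.02 * D = 1.3199
L = 3.6074 m

3.6074 m


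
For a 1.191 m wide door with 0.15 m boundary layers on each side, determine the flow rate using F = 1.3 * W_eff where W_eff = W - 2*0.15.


W_eff = 1.191 - 0.30 = 0.891 m
F = 1.3 * 0.891 = 1.1583 persons/s

1.1583 persons/s


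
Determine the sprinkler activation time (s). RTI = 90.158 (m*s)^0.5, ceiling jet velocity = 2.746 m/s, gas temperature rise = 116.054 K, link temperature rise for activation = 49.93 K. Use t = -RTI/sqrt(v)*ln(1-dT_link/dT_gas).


dT_link/dT_gas = 0.43023
ln(1 - 0.43023) = -0.56252
t = -90.158 / sqrt(2.746) * -0.56252 = 30.605 s

30.605 s


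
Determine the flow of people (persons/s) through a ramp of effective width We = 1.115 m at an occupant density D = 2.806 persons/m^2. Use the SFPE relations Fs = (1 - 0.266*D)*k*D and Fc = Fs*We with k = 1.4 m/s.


1 - 0.266*D = 1 - 0.266*2.806 = 0.25360
Fs = 0.25360 * 1.4 * 2.806 = 0.99626 persons/(s*m)
Fc = 0.99626 * 1.115 = 1.1108 persons/s

1.1108 persons/s


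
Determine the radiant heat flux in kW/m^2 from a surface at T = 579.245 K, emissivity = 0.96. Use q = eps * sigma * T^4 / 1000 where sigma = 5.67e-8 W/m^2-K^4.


T^4 = 1.1258e+11
q = 0.96 * 5.67e-8 * 1.1258e+11 / 1000 = 6.1278 kW/m^2

6.1278 kW/m^2


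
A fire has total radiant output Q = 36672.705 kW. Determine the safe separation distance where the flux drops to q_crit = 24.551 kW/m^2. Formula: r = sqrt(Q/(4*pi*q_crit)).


4*pi*q_crit = 308.52
Q/(4*pi*q_crit) = 118.87
r = sqrt(118.87) = 10.903 m

10.903 m


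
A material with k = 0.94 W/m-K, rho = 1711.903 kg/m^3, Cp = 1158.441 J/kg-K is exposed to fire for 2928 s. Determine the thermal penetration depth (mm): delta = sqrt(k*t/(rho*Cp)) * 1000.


alpha = 0.94 / (1711.903 * 1158.441) = 4.7400e-07 m^2/s
alpha * t = 0.0013879
delta = sqrt(0.0013879) * 1000 = 37.254 mm

37.254 mm


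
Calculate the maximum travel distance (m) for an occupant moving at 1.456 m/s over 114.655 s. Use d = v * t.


d = 1.456 * 114.655 = 166.94 m

166.94 m


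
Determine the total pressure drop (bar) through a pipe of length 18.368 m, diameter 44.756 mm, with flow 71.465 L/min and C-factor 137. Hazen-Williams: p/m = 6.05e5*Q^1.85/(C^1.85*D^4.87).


Q^1.85 = 2692.0
C^1.85 = 8972.9
D^4.87 = 1.0956e+08
p/m = 0.0016567 bar/m
p_total = 0.0016567 * 18.368 = 0.030431 bar

0.030431 bar


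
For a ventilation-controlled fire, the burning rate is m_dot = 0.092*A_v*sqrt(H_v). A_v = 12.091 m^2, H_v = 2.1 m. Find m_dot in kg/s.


sqrt(H_v) = 1.4491
m_dot = 0.092 * 12.091 * 1.4491 = 1.6120 kg/s

1.6120 kg/s


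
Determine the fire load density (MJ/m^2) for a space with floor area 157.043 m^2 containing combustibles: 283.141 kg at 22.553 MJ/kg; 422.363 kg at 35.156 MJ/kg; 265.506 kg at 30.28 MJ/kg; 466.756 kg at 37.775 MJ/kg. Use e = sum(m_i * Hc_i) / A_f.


Total energy = 283.141*22.553 + 422.363*35.156 + 265.506*30.28 + 466.756*37.775
= 6385.679 + 14848.59 + 8039.522 + 17631.71
= 46905.50 MJ
e = 46905.50 / 157.043 = 298.68 MJ/m^2

298.68 MJ/m^2


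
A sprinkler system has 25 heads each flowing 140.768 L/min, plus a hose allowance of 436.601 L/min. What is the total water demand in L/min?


Sprinkler demand = 25 * 140.768 = 3519.2 L/min
Total = 3519.2 + 436.601 = 3955.801 L/min

3955.801 L/min


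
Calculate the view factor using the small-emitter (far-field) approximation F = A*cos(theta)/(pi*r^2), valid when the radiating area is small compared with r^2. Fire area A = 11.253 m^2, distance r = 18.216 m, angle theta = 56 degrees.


cos(56 deg) = 0.55919
pi*r^2 = 1042.5
F = 11.253 * 0.55919 / 1042.5 = 0.0060363

0.0060363


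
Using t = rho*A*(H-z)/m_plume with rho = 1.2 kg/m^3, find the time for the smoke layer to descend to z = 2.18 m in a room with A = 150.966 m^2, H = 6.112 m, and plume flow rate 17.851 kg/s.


H - z = 3.932 m
t = 1.2 * 150.966 * 3.932 / 17.851 = 39.904 s

39.904 s


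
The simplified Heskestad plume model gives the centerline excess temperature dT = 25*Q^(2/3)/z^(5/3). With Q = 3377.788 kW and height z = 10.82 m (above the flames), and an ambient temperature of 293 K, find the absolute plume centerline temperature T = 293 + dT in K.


Q^(2/3) = 225.12
z^(5/3) = 52.931
dT = 25 * 225.12 / 52.931 = 106.33 K
T = 293 + 106.33 = 399.33 K

399.33 K


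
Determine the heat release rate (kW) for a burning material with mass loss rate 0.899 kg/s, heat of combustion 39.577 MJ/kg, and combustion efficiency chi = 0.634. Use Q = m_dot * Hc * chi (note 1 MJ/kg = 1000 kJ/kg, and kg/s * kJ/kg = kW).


Hc = 39.577 MJ/kg = 39.577 * 1000 kJ/kg = 39577 kJ/kg
Q = 0.899 kg/s * 39577 kJ/kg * 0.634 = 22558 kW

22558 kW


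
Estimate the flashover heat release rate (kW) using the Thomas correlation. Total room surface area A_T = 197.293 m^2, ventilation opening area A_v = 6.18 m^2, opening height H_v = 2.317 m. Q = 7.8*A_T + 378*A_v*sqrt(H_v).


7.8*A_T = 1538.9
sqrt(H_v) = 1.5222
378*A_v*sqrt(H_v) = 3555.8
Q = 1538.9 + 3555.8 = 5094.7 kW

5094.7 kW


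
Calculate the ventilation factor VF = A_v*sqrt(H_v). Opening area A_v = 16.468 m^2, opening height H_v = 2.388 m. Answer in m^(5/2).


sqrt(H_v) = 1.5453
VF = 16.468 * 1.5453 = 25.448 m^(5/2)

25.448 m^(5/2)


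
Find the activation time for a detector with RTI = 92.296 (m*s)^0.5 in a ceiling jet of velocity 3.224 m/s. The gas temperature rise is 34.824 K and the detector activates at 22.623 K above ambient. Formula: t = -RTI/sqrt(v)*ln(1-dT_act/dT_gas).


dT_act/dT_gas = 0.64964
ln(1 - 0.64964) = -1.0488
t = -92.296 / sqrt(3.224) * -1.0488 = 53.911 s

53.911 s


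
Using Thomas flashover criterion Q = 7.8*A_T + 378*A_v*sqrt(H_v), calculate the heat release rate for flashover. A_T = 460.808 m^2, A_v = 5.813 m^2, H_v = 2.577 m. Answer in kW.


7.8*A_T = 3594.3
sqrt(H_v) = 1.6053
378*A_v*sqrt(H_v) = 3527.4
Q = 3594.3 + 3527.4 = 7121.7 kW

7121.7 kW


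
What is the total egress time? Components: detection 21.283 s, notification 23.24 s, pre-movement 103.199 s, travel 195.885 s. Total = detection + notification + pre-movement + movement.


Total = 21.283 + 23.24 + 103.199 + 195.885 = 343.607 s

343.607 s


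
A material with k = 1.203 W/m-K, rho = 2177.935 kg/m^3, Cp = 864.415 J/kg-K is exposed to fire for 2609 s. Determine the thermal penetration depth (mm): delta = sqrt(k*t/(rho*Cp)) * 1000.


alpha = 1.203 / (2177.935 * 864.415) = 6.3900e-07 m^2/s
alpha * t = 0.0016671
delta = sqrt(0.0016671) * 1000 = 40.831 mm

40.831 mm


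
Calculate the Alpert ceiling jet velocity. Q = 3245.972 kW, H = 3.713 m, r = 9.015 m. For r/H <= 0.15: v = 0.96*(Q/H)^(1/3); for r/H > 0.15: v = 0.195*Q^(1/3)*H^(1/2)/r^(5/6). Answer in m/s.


r/H = 9.015 / 3.713 = 2.4280
r/H > 0.15, so v = 0.195*Q^(1/3)*H^(1/2)/r^(5/6)
Q^(1/3) = 14.806
H^(1/2) = 1.9269
r^(5/6) = 6.2489
v = 0.195 * 14.806 * 1.9269 / 6.2489 = 0.89031 m/s

0.89031 m/s


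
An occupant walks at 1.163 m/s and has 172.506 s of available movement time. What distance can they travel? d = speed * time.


d = 1.163 * 172.506 = 200.62 m

200.62 m


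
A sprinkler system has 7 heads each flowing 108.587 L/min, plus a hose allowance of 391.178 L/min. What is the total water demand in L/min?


Sprinkler demand = 7 * 108.587 = 760.109 L/min
Total = 760.109 + 391.178 = 1151.287 L/min

1151.287 L/min


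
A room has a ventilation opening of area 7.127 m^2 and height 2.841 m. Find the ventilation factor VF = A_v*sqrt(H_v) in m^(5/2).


sqrt(H_v) = 1.6855
VF = 7.127 * 1.6855 = 12.013 m^(5/2)

12.013 m^(5/2)


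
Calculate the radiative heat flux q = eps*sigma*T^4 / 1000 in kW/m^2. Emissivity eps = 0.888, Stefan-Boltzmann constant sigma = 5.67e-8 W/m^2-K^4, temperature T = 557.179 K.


T^4 = 9.6378e+10
q = 0.888 * 5.67e-8 * 9.6378e+10 / 1000 = 4.8526 kW/m^2

4.8526 kW/m^2


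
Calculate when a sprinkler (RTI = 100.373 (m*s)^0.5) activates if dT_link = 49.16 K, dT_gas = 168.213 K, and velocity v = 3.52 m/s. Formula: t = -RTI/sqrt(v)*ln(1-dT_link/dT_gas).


dT_link/dT_gas = 0.29225
ln(1 - 0.29225) = -0.34566
t = -100.373 / sqrt(3.52) * -0.34566 = 18.493 s

18.493 s


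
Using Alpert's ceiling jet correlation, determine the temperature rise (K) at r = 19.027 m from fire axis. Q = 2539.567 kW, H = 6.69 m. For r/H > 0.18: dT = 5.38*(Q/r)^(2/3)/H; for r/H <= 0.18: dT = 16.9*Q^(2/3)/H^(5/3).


r/H = 19.027 / 6.69 = 2.8441
r/H > 0.18, so dT = 5.38*(Q/r)^(2/3)/H
Q/r = 133.47
(Q/r)^(2/3) = 26.117
dT = 5.38 * 26.117 / 6.69 = 21.003 K

21.003 K


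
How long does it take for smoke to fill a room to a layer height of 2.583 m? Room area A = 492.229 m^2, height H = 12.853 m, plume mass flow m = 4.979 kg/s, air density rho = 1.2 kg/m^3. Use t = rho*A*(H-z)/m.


H - z = 10.27 m
t = 1.2 * 492.229 * 10.27 / 4.979 = 1218.4 s

1218.4 s


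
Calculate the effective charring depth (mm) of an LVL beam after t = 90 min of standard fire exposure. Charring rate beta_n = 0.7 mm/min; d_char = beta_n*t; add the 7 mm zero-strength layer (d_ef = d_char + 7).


d_char = 0.7 * 90 = 63 mm
d_ef = 63 + 1.0*7 = 70 mm

70 mm


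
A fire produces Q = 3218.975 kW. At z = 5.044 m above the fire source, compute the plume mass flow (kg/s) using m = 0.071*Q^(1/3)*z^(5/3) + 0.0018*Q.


Q^(1/3) = 14.765
z^(5/3) = 14.835
First term = 0.071 * 14.765 * 14.835 = 15.552
Second term = 0.0018 * 3218.975 = 5.7942
m = 21.346 kg/s

21.346 kg/s


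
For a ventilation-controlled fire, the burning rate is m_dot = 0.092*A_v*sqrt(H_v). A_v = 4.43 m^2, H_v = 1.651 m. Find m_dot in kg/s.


sqrt(H_v) = 1.2849
m_dot = 0.092 * 4.43 * 1.2849 = 0.52368 kg/s

0.52368 kg/s


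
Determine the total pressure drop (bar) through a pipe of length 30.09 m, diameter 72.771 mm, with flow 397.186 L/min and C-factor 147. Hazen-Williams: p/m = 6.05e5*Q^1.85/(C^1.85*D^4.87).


Q^1.85 = 64289
C^1.85 = 10222
D^4.87 = 1.1688e+09
p/m = 0.0032555 bar/m
p_total = 0.0032555 * 30.09 = 0.097959 bar

0.097959 bar


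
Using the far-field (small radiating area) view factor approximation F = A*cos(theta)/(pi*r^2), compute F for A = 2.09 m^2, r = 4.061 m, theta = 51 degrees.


cos(51 deg) = 0.62932
pi*r^2 = 51.810
F = 2.09 * 0.62932 / 51.810 = 0.025386

0.025386


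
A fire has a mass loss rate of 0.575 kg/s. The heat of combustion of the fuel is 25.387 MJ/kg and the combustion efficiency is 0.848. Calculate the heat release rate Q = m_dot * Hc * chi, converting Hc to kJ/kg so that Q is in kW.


Hc = 25.387 MJ/kg = 25.387 * 1000 kJ/kg = 25387 kJ/kg
Q = 0.575 kg/s * 25387 kJ/kg * 0.848 = 12379 kW

12379 kW


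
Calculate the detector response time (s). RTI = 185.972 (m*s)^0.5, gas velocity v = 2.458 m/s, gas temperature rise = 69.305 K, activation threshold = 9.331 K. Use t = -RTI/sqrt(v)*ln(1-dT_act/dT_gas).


dT_act/dT_gas = 0.13464
ln(1 - 0.13464) = -0.14461
t = -185.972 / sqrt(2.458) * -0.14461 = 17.153 s

17.153 s


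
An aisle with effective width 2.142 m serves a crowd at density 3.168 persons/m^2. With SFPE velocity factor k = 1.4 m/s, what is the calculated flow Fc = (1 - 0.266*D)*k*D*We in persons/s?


1 - 0.266*D = 1 - 0.266*3.168 = 0.15731
Fs = 0.15731 * 1.4 * 3.168 = 0.69771 persons/(s*m)
Fc = 0.69771 * 2.142 = 1.4945 persons/s

1.4945 persons/s


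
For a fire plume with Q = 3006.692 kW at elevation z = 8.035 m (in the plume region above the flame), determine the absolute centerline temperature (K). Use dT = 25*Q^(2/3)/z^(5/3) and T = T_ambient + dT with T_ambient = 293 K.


Q^(2/3) = 208.32
z^(5/3) = 32.234
dT = 25 * 208.32 / 32.234 = 161.57 K
T = 293 + 161.57 = 454.57 K

454.57 K


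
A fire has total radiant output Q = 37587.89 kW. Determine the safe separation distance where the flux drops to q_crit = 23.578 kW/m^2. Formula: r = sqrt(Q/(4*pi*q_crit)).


4*pi*q_crit = 296.29
Q/(4*pi*q_crit) = 126.86
r = sqrt(126.86) = 11.263 m

11.263 m


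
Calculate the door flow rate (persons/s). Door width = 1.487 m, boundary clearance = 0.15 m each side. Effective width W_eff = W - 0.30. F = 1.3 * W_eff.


W_eff = 1.487 - 0.30 = 1.187 m
F = 1.3 * 1.187 = 1.5431 persons/s

1.5431 persons/s


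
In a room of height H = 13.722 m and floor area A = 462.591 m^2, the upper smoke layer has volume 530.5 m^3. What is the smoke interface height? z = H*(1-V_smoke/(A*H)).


V/(A*H) = 0.083574
1 - 0.083574 = 0.91643
z = 13.722 * 0.91643 = 12.575 m

12.575 m


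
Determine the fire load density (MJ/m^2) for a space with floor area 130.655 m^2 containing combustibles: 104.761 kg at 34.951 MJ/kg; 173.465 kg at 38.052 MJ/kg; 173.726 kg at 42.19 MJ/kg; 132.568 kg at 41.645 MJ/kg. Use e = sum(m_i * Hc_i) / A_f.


Total energy = 104.761*34.951 + 173.465*38.052 + 173.726*42.19 + 132.568*41.645
= 3661.502 + 6600.690 + 7329.500 + 5520.794
= 23112.49 MJ
e = 23112.49 / 130.655 = 176.90 MJ/m^2

176.90 MJ/m^2


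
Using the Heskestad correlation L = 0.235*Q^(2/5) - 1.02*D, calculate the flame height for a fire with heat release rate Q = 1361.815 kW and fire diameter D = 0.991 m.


Q^(2/5) = 17.933
0.235 * Q^(2/5) = 4.2142
1.02 * D = 1.0108
L = 3.2034 m

3.2034 m


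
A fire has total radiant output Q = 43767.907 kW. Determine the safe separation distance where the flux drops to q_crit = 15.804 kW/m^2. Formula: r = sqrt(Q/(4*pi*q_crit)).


4*pi*q_crit = 198.60
Q/(4*pi*q_crit) = 220.38
r = sqrt(220.38) = 14.845 m

14.845 m


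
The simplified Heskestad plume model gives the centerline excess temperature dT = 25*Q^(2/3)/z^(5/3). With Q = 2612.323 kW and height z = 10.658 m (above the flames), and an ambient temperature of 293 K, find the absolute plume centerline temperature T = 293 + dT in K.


Q^(2/3) = 189.68
z^(5/3) = 51.617
dT = 25 * 189.68 / 51.617 = 91.868 K
T = 293 + 91.868 = 384.87 K

384.87 K


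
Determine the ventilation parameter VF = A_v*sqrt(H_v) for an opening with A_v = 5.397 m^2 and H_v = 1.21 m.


sqrt(H_v) = 1.1
VF = 5.397 * 1.1 = 5.9367 m^(5/2)

5.9367 m^(5/2)


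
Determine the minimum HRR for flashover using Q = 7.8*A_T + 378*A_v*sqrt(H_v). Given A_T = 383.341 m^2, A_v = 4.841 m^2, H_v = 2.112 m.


7.8*A_T = 2990.1
sqrt(H_v) = 1.4533
378*A_v*sqrt(H_v) = 2659.3
Q = 2990.1 + 2659.3 = 5649.4 kW

5649.4 kW


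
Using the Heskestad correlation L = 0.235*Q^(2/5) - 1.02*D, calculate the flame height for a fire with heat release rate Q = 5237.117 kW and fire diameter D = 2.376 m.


Q^(2/5) = 30.735
0.235 * Q^(2/5) = 7.2228
1.02 * D = 2.4235
L = 4.7993 m

4.7993 m


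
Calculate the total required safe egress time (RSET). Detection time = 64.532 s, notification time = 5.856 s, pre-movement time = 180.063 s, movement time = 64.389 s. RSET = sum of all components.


Total = 64.532 + 5.856 + 180.063 + 64.389 = 314.84 s

314.84 s


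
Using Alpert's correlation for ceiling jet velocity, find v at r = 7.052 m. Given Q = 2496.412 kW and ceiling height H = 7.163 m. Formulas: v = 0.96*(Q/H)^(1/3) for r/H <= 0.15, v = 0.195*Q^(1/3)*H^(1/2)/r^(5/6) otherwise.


r/H = 7.052 / 7.163 = 0.98450
r/H > 0.15, so v = 0.195*Q^(1/3)*H^(1/2)/r^(5/6)
Q^(1/3) = 13.566
H^(1/2) = 2.6764
r^(5/6) = 5.0925
v = 0.195 * 13.566 * 2.6764 / 5.0925 = 1.3903 m/s

1.3903 m/s


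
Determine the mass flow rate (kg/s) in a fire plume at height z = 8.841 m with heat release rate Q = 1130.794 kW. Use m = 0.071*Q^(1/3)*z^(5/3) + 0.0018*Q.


Q^(1/3) = 10.418
z^(5/3) = 37.801
First term = 0.071 * 10.418 * 37.801 = 27.961
Second term = 0.0018 * 1130.794 = 2.0354
m = 29.997 kg/s

29.997 kg/s


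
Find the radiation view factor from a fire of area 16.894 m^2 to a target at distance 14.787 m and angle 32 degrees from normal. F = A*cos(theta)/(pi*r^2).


cos(32 deg) = 0.84805
pi*r^2 = 686.93
F = 16.894 * 0.84805 / 686.93 = 0.020857

0.020857


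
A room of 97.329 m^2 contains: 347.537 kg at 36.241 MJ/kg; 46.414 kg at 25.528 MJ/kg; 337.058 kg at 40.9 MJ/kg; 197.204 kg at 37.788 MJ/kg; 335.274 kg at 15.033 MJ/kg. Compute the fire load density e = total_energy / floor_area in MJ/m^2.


Total energy = 347.537*36.241 + 46.414*25.528 + 337.058*40.9 + 197.204*37.788 + 335.274*15.033
= 12595.09 + 1184.857 + 13785.67 + 7451.945 + 5040.174
= 40057.74 MJ
e = 40057.74 / 97.329 = 411.57 MJ/m^2

411.57 MJ/m^2


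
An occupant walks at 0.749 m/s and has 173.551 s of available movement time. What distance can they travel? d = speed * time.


d = 0.749 * 173.551 = 129.99 m

129.99 m


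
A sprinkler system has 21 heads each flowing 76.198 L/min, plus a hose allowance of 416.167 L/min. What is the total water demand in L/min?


Sprinkler demand = 21 * 76.198 = 1600.158 L/min
Total = 1600.158 + 416.167 = 2016.325 L/min

2016.325 L/min


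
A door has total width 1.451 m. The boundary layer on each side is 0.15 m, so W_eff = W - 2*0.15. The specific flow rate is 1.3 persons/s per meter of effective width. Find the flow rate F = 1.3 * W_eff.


W_eff = 1.451 - 0.30 = 1.151 m
F = 1.3 * 1.151 = 1.4963 persons/s

1.4963 persons/s
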